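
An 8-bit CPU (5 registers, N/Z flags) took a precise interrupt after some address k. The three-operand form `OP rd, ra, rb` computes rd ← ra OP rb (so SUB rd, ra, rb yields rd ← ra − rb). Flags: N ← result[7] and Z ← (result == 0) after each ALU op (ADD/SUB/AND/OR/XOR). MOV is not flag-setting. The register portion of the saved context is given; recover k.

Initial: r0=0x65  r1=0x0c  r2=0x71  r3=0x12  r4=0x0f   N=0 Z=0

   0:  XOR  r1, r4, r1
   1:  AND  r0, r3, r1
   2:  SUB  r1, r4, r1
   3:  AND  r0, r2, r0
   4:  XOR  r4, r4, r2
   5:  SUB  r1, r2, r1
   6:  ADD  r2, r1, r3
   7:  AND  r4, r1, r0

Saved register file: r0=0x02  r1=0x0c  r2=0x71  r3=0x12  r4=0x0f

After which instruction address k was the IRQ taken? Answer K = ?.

K = 2

after  0: r0=0x65 r1=0x03 r2=0x71 r3=0x12 r4=0x0f  N=0 Z=0
after  1: r0=0x02 r1=0x03 r2=0x71 r3=0x12 r4=0x0f  N=0 Z=0
after  2: r0=0x02 r1=0x0c r2=0x71 r3=0x12 r4=0x0f  N=0 Z=0
-- IRQ taken; context saved, return-PC = 3 --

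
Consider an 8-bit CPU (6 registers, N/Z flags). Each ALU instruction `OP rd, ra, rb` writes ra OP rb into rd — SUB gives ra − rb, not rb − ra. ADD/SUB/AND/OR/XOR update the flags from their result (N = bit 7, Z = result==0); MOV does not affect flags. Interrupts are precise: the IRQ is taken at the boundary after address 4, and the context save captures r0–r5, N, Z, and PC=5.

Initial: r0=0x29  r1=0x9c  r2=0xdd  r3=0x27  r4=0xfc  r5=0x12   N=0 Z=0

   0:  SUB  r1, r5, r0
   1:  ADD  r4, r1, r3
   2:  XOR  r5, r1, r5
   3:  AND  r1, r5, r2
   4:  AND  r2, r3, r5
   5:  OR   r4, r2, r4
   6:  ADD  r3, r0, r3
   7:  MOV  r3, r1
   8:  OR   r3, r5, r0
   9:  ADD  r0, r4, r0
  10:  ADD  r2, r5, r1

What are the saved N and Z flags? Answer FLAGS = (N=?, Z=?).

FLAGS = (N=0, Z=0)

after  0: r0=0x29 r1=0xe9 r2=0xdd r3=0x27 r4=0xfc r5=0x12  N=1 Z=0
after  1: r0=0x29 r1=0xe9 r2=0xdd r3=0x27 r4=0x10 r5=0x12  N=0 Z=0
after  2: r0=0x29 r1=0xe9 r2=0xdd r3=0x27 r4=0x10 r5=0xfb  N=1 Z=0
after  3: r0=0x29 r1=0xd9 r2=0xdd r3=0x27 r4=0x10 r5=0xfb  N=1 Z=0
after  4: r0=0x29 r1=0xd9 r2=0x23 r3=0x27 r4=0x10 r5=0xfb  N=0 Z=0
-- IRQ taken; context saved, return-PC = 5 --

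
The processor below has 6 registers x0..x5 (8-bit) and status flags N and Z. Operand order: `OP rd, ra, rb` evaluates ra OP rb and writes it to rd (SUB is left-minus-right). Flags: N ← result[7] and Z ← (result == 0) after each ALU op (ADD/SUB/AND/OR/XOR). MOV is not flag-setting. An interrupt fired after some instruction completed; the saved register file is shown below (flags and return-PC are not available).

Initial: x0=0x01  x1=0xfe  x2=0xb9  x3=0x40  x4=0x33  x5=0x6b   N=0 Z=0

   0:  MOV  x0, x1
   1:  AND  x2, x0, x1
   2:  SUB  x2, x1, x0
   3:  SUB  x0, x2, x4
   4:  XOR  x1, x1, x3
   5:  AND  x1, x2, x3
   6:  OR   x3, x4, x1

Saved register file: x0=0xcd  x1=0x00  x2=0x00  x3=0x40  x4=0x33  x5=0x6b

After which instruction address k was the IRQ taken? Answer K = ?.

after  0: x0=0xfe x1=0xfe x2=0xb9 x3=0x40 x4=0x33 x5=0x6b  N=0 Z=0
after  1: x0=0xfe x1=0xfe x2=0xfe x3=0x40 x4=0x33 x5=0x6b  N=1 Z=0
after  2: x0=0xfe x1=0xfe x2=0x00 x3=0x40 x4=0x33 x5=0x6b  N=0 Z=1
after  3: x0=0xcd x1=0xfe x2=0x00 x3=0x40 x4=0x33 x5=0x6b  N=1 Z=0
after  4: x0=0xcd x1=0xbe x2=0x00 x3=0x40 x4=0x33 x5=0x6b  N=1 Z=0
after  5: x0=0xcd x1=0x00 x2=0x00 x3=0x40 x4=0x33 x5=0x6b  N=0 Z=1
-- IRQ taken; context saved, return-PC = 6 --

K = 5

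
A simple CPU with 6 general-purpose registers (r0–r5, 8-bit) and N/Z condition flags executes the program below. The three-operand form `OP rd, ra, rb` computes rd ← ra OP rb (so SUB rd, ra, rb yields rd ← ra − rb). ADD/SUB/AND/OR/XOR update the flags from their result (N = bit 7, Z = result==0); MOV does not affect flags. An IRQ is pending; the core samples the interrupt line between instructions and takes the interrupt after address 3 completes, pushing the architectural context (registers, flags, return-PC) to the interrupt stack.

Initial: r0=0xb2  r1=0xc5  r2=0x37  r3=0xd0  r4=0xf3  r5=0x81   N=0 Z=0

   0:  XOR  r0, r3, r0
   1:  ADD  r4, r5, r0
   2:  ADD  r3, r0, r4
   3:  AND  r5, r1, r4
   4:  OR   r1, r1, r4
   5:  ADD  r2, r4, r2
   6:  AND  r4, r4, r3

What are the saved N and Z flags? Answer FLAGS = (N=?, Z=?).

FLAGS = (N=1, Z=0)

after  0: r0=0x62 r1=0xc5 r2=0x37 r3=0xd0 r4=0xf3 r5=0x81  N=0 Z=0
after  1: r0=0x62 r1=0xc5 r2=0x37 r3=0xd0 r4=0xe3 r5=0x81  N=1 Z=0
after  2: r0=0x62 r1=0xc5 r2=0x37 r3=0x45 r4=0xe3 r5=0x81  N=0 Z=0
after  3: r0=0x62 r1=0xc5 r2=0x37 r3=0x45 r4=0xe3 r5=0xc1  N=1 Z=0
-- IRQ taken; context saved, return-PC = 4 --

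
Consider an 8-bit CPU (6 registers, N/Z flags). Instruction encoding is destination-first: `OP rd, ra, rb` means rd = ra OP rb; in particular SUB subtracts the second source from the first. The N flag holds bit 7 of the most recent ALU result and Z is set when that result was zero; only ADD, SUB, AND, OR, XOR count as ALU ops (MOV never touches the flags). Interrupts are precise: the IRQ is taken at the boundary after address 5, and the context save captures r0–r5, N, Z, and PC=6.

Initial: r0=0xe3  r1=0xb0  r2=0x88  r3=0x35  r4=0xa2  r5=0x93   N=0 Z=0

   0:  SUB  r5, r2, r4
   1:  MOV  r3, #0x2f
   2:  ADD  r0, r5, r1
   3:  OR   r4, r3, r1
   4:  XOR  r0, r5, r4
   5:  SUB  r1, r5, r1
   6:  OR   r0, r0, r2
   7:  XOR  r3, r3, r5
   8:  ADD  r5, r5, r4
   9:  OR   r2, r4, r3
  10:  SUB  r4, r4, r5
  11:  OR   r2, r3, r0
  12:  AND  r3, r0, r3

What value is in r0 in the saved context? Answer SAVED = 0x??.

SAVED = 0x59

after  0: r0=0xe3 r1=0xb0 r2=0x88 r3=0x35 r4=0xa2 r5=0xe6  N=1 Z=0
after  1: r0=0xe3 r1=0xb0 r2=0x88 r3=0x2f r4=0xa2 r5=0xe6  N=1 Z=0
after  2: r0=0x96 r1=0xb0 r2=0x88 r3=0x2f r4=0xa2 r5=0xe6  N=1 Z=0
after  3: r0=0x96 r1=0xb0 r2=0x88 r3=0x2f r4=0xbf r5=0xe6  N=1 Z=0
after  4: r0=0x59 r1=0xb0 r2=0x88 r3=0x2f r4=0xbf r5=0xe6  N=0 Z=0
after  5: r0=0x59 r1=0x36 r2=0x88 r3=0x2f r4=0xbf r5=0xe6  N=0 Z=0
-- IRQ taken; context saved, return-PC = 6 --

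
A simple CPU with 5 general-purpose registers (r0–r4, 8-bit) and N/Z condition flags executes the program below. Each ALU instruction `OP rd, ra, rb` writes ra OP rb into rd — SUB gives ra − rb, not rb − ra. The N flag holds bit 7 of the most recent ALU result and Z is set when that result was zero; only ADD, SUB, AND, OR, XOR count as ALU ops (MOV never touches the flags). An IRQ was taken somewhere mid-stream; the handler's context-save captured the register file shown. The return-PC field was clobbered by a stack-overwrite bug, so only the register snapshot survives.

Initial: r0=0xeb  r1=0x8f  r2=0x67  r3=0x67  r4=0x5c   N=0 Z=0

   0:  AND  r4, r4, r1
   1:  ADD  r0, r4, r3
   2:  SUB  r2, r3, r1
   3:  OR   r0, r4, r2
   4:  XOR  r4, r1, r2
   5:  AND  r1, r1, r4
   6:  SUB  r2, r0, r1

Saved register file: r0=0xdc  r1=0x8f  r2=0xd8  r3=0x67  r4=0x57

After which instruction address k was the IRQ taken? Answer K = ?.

after  0: r0=0xeb r1=0x8f r2=0x67 r3=0x67 r4=0x0c  N=0 Z=0
after  1: r0=0x73 r1=0x8f r2=0x67 r3=0x67 r4=0x0c  N=0 Z=0
after  2: r0=0x73 r1=0x8f r2=0xd8 r3=0x67 r4=0x0c  N=1 Z=0
after  3: r0=0xdc r1=0x8f r2=0xd8 r3=0x67 r4=0x0c  N=1 Z=0
after  4: r0=0xdc r1=0x8f r2=0xd8 r3=0x67 r4=0x57  N=0 Z=0
-- IRQ taken; context saved, return-PC = 5 --

K = 4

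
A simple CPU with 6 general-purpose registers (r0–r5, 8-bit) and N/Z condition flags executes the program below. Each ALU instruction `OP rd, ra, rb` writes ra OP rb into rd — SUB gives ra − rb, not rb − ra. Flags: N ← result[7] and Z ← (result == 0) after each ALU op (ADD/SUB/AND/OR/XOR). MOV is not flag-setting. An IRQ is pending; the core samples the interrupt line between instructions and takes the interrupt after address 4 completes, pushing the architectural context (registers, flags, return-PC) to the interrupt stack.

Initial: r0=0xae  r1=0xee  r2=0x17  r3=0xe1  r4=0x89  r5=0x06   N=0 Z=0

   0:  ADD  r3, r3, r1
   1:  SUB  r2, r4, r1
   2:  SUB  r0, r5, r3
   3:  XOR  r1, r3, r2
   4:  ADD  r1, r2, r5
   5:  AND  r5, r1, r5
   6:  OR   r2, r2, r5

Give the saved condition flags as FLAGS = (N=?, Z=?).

FLAGS = (N=1, Z=0)

after  0: r0=0xae r1=0xee r2=0x17 r3=0xcf r4=0x89 r5=0x06  N=1 Z=0
after  1: r0=0xae r1=0xee r2=0x9b r3=0xcf r4=0x89 r5=0x06  N=1 Z=0
after  2: r0=0x37 r1=0xee r2=0x9b r3=0xcf r4=0x89 r5=0x06  N=0 Z=0
after  3: r0=0x37 r1=0x54 r2=0x9b r3=0xcf r4=0x89 r5=0x06  N=0 Z=0
after  4: r0=0x37 r1=0xa1 r2=0x9b r3=0xcf r4=0x89 r5=0x06  N=1 Z=0
-- IRQ taken; context saved, return-PC = 5 --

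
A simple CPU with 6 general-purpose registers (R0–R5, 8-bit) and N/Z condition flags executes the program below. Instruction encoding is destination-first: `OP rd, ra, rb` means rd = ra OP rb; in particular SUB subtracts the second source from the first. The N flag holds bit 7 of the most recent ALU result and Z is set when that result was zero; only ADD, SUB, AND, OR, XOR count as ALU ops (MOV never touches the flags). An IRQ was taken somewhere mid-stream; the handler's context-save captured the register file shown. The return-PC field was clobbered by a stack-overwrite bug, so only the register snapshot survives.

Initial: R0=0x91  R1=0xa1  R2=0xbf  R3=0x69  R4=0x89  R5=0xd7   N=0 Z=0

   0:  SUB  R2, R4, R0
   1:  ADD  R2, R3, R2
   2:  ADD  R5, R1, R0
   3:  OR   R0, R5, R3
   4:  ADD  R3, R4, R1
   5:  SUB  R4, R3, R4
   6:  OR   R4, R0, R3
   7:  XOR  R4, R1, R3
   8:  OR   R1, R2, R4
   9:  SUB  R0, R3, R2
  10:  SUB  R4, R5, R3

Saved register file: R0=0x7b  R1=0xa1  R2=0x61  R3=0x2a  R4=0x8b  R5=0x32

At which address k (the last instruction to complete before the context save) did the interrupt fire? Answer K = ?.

K = 7

after  0: R0=0x91 R1=0xa1 R2=0xf8 R3=0x69 R4=0x89 R5=0xd7  N=1 Z=0
after  1: R0=0x91 R1=0xa1 R2=0x61 R3=0x69 R4=0x89 R5=0xd7  N=0 Z=0
after  2: R0=0x91 R1=0xa1 R2=0x61 R3=0x69 R4=0x89 R5=0x32  N=0 Z=0
after  3: R0=0x7b R1=0xa1 R2=0x61 R3=0x69 R4=0x89 R5=0x32  N=0 Z=0
after  4: R0=0x7b R1=0xa1 R2=0x61 R3=0x2a R4=0x89 R5=0x32  N=0 Z=0
after  5: R0=0x7b R1=0xa1 R2=0x61 R3=0x2a R4=0xa1 R5=0x32  N=1 Z=0
after  6: R0=0x7b R1=0xa1 R2=0x61 R3=0x2a R4=0x7b R5=0x32  N=0 Z=0
after  7: R0=0x7b R1=0xa1 R2=0x61 R3=0x2a R4=0x8b R5=0x32  N=1 Z=0
-- IRQ taken; context saved, return-PC = 8 --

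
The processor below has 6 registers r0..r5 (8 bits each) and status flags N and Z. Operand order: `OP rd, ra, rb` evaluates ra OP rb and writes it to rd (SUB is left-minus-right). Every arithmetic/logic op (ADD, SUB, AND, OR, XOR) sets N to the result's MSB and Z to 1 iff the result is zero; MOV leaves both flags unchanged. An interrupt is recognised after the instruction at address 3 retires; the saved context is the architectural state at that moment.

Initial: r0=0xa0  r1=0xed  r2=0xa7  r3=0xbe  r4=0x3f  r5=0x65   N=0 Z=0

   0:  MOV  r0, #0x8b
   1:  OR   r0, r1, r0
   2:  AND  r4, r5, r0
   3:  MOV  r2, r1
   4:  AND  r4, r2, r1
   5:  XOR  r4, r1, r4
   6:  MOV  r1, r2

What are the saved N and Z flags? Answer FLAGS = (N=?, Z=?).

after  0: r0=0x8b r1=0xed r2=0xa7 r3=0xbe r4=0x3f r5=0x65  N=0 Z=0
after  1: r0=0xef r1=0xed r2=0xa7 r3=0xbe r4=0x3f r5=0x65  N=1 Z=0
after  2: r0=0xef r1=0xed r2=0xa7 r3=0xbe r4=0x65 r5=0x65  N=0 Z=0
after  3: r0=0xef r1=0xed r2=0xed r3=0xbe r4=0x65 r5=0x65  N=0 Z=0
-- IRQ taken; context saved, return-PC = 4 --

FLAGS = (N=0, Z=0)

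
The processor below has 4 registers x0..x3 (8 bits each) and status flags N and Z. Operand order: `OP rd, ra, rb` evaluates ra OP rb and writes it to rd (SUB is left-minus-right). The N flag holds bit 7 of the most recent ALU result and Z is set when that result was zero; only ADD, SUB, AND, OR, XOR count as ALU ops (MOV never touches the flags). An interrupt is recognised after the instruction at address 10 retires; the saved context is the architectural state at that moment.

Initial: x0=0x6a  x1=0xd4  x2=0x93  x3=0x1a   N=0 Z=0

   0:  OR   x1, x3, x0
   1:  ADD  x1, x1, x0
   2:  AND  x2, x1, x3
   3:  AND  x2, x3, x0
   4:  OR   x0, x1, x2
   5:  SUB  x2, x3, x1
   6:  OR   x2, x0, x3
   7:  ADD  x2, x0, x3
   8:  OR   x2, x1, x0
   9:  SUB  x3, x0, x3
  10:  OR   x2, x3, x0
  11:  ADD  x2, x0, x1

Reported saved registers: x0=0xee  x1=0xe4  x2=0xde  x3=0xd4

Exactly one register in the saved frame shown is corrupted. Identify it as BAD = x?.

after  0: x0=0x6a x1=0x7a x2=0x93 x3=0x1a  N=0 Z=0
after  1: x0=0x6a x1=0xe4 x2=0x93 x3=0x1a  N=1 Z=0
after  2: x0=0x6a x1=0xe4 x2=0x00 x3=0x1a  N=0 Z=1
after  3: x0=0x6a x1=0xe4 x2=0x0a x3=0x1a  N=0 Z=0
after  4: x0=0xee x1=0xe4 x2=0x0a x3=0x1a  N=1 Z=0
after  5: x0=0xee x1=0xe4 x2=0x36 x3=0x1a  N=0 Z=0
after  6: x0=0xee x1=0xe4 x2=0xfe x3=0x1a  N=1 Z=0
after  7: x0=0xee x1=0xe4 x2=0x08 x3=0x1a  N=0 Z=0
after  8: x0=0xee x1=0xe4 x2=0xee x3=0x1a  N=1 Z=0
after  9: x0=0xee x1=0xe4 x2=0xee x3=0xd4  N=1 Z=0
after 10: x0=0xee x1=0xe4 x2=0xfe x3=0xd4  N=1 Z=0
-- IRQ taken; context saved, return-PC = 11 --
mismatch: x2: reported 0xde vs actual 0xfe

BAD = x2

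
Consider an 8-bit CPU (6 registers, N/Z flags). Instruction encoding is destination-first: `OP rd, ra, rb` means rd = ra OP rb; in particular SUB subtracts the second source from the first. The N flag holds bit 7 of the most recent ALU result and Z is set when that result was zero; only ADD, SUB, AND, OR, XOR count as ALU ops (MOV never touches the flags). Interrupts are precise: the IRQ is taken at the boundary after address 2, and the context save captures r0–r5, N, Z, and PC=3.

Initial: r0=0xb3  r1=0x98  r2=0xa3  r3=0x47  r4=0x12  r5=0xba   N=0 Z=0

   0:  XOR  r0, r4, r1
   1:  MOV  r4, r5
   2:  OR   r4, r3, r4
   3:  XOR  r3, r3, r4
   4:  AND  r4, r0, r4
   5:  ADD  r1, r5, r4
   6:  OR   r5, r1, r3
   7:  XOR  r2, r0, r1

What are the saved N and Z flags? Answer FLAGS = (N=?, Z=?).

after  0: r0=0x8a r1=0x98 r2=0xa3 r3=0x47 r4=0x12 r5=0xba  N=1 Z=0
after  1: r0=0x8a r1=0x98 r2=0xa3 r3=0x47 r4=0xba r5=0xba  N=1 Z=0
after  2: r0=0x8a r1=0x98 r2=0xa3 r3=0x47 r4=0xff r5=0xba  N=1 Z=0
-- IRQ taken; context saved, return-PC = 3 --

FLAGS = (N=1, Z=0)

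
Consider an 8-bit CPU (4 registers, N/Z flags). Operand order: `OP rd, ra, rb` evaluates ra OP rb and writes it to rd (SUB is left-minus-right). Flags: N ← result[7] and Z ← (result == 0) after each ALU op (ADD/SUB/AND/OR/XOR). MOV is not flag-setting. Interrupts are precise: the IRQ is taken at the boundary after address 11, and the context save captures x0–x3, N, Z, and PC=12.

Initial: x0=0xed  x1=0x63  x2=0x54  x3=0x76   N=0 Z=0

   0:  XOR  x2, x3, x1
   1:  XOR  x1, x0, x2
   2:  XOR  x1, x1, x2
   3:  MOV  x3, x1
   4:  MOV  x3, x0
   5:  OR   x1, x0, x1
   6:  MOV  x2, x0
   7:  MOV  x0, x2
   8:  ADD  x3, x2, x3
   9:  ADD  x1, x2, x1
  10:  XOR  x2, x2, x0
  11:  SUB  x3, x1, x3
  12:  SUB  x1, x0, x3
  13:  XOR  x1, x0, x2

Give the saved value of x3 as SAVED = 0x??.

after  0: x0=0xed x1=0x63 x2=0x15 x3=0x76  N=0 Z=0
after  1: x0=0xed x1=0xf8 x2=0x15 x3=0x76  N=1 Z=0
after  2: x0=0xed x1=0xed x2=0x15 x3=0x76  N=1 Z=0
after  3: x0=0xed x1=0xed x2=0x15 x3=0xed  N=1 Z=0
after  4: x0=0xed x1=0xed x2=0x15 x3=0xed  N=1 Z=0
after  5: x0=0xed x1=0xed x2=0x15 x3=0xed  N=1 Z=0
after  6: x0=0xed x1=0xed x2=0xed x3=0xed  N=1 Z=0
after  7: x0=0xed x1=0xed x2=0xed x3=0xed  N=1 Z=0
after  8: x0=0xed x1=0xed x2=0xed x3=0xda  N=1 Z=0
after  9: x0=0xed x1=0xda x2=0xed x3=0xda  N=1 Z=0
after 10: x0=0xed x1=0xda x2=0x00 x3=0xda  N=0 Z=1
after 11: x0=0xed x1=0xda x2=0x00 x3=0x00  N=0 Z=1
-- IRQ taken; context saved, return-PC = 12 --

SAVED = 0x00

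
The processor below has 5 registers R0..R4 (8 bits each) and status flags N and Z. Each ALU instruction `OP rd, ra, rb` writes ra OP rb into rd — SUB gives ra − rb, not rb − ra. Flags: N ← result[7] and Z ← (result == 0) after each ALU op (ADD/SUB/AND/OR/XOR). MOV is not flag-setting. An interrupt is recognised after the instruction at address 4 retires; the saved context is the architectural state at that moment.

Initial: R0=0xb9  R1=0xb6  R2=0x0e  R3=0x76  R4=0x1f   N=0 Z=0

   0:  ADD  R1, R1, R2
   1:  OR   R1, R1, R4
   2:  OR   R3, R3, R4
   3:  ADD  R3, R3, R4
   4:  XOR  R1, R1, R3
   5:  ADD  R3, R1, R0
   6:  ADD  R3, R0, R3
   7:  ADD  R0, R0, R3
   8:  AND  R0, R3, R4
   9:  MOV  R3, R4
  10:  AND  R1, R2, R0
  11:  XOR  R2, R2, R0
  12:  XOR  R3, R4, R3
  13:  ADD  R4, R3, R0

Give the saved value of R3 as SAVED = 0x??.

after  0: R0=0xb9 R1=0xc4 R2=0x0e R3=0x76 R4=0x1f  N=1 Z=0
after  1: R0=0xb9 R1=0xdf R2=0x0e R3=0x76 R4=0x1f  N=1 Z=0
after  2: R0=0xb9 R1=0xdf R2=0x0e R3=0x7f R4=0x1f  N=0 Z=0
after  3: R0=0xb9 R1=0xdf R2=0x0e R3=0x9e R4=0x1f  N=1 Z=0
after  4: R0=0xb9 R1=0x41 R2=0x0e R3=0x9e R4=0x1f  N=0 Z=0
-- IRQ taken; context saved, return-PC = 5 --

SAVED = 0x9e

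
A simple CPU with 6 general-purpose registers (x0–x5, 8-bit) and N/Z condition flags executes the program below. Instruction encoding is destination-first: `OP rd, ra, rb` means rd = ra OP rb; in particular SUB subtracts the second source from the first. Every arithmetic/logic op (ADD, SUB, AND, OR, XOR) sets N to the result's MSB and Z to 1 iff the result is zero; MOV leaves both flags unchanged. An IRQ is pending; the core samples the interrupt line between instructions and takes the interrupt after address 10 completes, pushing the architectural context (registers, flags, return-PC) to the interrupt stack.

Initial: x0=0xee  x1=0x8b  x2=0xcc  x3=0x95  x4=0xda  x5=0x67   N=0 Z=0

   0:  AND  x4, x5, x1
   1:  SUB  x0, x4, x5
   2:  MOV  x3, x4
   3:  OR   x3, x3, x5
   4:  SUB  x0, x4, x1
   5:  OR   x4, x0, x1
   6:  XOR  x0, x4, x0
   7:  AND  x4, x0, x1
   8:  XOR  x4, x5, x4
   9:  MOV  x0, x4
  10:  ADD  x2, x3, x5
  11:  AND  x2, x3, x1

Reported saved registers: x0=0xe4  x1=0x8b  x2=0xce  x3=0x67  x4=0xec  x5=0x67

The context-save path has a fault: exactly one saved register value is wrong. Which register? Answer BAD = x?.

after  0: x0=0xee x1=0x8b x2=0xcc x3=0x95 x4=0x03 x5=0x67  N=0 Z=0
after  1: x0=0x9c x1=0x8b x2=0xcc x3=0x95 x4=0x03 x5=0x67  N=1 Z=0
after  2: x0=0x9c x1=0x8b x2=0xcc x3=0x03 x4=0x03 x5=0x67  N=1 Z=0
after  3: x0=0x9c x1=0x8b x2=0xcc x3=0x67 x4=0x03 x5=0x67  N=0 Z=0
after  4: x0=0x78 x1=0x8b x2=0xcc x3=0x67 x4=0x03 x5=0x67  N=0 Z=0
after  5: x0=0x78 x1=0x8b x2=0xcc x3=0x67 x4=0xfb x5=0x67  N=1 Z=0
after  6: x0=0x83 x1=0x8b x2=0xcc x3=0x67 x4=0xfb x5=0x67  N=1 Z=0
after  7: x0=0x83 x1=0x8b x2=0xcc x3=0x67 x4=0x83 x5=0x67  N=1 Z=0
after  8: x0=0x83 x1=0x8b x2=0xcc x3=0x67 x4=0xe4 x5=0x67  N=1 Z=0
after  9: x0=0xe4 x1=0x8b x2=0xcc x3=0x67 x4=0xe4 x5=0x67  N=1 Z=0
after 10: x0=0xe4 x1=0x8b x2=0xce x3=0x67 x4=0xe4 x5=0x67  N=1 Z=0
-- IRQ taken; context saved, return-PC = 11 --
mismatch: x4: reported 0xec vs actual 0xe4

BAD = x4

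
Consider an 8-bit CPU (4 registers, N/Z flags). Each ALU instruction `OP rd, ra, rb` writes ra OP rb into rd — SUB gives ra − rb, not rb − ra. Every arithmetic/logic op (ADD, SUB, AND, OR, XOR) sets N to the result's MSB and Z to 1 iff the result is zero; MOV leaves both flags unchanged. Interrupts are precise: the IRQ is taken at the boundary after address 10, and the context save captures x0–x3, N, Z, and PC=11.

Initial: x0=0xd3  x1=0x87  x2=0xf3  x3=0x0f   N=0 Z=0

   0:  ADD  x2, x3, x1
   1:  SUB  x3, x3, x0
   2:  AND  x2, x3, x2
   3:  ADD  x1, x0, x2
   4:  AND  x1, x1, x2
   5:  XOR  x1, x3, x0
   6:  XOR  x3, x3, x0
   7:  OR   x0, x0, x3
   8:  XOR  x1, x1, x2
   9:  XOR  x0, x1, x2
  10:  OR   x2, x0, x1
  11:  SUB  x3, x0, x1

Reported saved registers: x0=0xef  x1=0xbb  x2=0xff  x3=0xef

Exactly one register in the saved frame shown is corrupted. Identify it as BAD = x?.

BAD = x1

after  0: x0=0xd3 x1=0x87 x2=0x96 x3=0x0f  N=1 Z=0
after  1: x0=0xd3 x1=0x87 x2=0x96 x3=0x3c  N=0 Z=0
after  2: x0=0xd3 x1=0x87 x2=0x14 x3=0x3c  N=0 Z=0
after  3: x0=0xd3 x1=0xe7 x2=0x14 x3=0x3c  N=1 Z=0
after  4: x0=0xd3 x1=0x04 x2=0x14 x3=0x3c  N=0 Z=0
after  5: x0=0xd3 x1=0xef x2=0x14 x3=0x3c  N=1 Z=0
after  6: x0=0xd3 x1=0xef x2=0x14 x3=0xef  N=1 Z=0
after  7: x0=0xff x1=0xef x2=0x14 x3=0xef  N=1 Z=0
after  8: x0=0xff x1=0xfb x2=0x14 x3=0xef  N=1 Z=0
after  9: x0=0xef x1=0xfb x2=0x14 x3=0xef  N=1 Z=0
after 10: x0=0xef x1=0xfb x2=0xff x3=0xef  N=1 Z=0
-- IRQ taken; context saved, return-PC = 11 --
mismatch: x1: reported 0xbb vs actual 0xfb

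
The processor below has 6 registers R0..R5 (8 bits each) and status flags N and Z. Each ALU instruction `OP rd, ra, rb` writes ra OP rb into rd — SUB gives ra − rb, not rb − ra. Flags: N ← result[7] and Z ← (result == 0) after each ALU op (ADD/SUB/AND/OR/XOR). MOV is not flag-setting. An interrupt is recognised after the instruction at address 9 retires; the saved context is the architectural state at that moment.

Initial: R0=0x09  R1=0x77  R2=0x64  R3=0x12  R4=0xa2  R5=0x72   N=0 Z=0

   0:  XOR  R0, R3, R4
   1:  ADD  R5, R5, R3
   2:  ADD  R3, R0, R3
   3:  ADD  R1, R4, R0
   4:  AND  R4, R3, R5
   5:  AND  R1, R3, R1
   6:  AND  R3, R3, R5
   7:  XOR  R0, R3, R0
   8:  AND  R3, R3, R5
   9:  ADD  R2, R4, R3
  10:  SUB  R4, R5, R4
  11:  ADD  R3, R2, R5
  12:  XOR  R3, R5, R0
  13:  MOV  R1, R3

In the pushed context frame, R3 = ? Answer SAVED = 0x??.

SAVED = 0x80

after  0: R0=0xb0 R1=0x77 R2=0x64 R3=0x12 R4=0xa2 R5=0x72  N=1 Z=0
after  1: R0=0xb0 R1=0x77 R2=0x64 R3=0x12 R4=0xa2 R5=0x84  N=1 Z=0
after  2: R0=0xb0 R1=0x77 R2=0x64 R3=0xc2 R4=0xa2 R5=0x84  N=1 Z=0
after  3: R0=0xb0 R1=0x52 R2=0x64 R3=0xc2 R4=0xa2 R5=0x84  N=0 Z=0
after  4: R0=0xb0 R1=0x52 R2=0x64 R3=0xc2 R4=0x80 R5=0x84  N=1 Z=0
after  5: R0=0xb0 R1=0x42 R2=0x64 R3=0xc2 R4=0x80 R5=0x84  N=0 Z=0
after  6: R0=0xb0 R1=0x42 R2=0x64 R3=0x80 R4=0x80 R5=0x84  N=1 Z=0
after  7: R0=0x30 R1=0x42 R2=0x64 R3=0x80 R4=0x80 R5=0x84  N=0 Z=0
after  8: R0=0x30 R1=0x42 R2=0x64 R3=0x80 R4=0x80 R5=0x84  N=1 Z=0
after  9: R0=0x30 R1=0x42 R2=0x00 R3=0x80 R4=0x80 R5=0x84  N=0 Z=1
-- IRQ taken; context saved, return-PC = 10 --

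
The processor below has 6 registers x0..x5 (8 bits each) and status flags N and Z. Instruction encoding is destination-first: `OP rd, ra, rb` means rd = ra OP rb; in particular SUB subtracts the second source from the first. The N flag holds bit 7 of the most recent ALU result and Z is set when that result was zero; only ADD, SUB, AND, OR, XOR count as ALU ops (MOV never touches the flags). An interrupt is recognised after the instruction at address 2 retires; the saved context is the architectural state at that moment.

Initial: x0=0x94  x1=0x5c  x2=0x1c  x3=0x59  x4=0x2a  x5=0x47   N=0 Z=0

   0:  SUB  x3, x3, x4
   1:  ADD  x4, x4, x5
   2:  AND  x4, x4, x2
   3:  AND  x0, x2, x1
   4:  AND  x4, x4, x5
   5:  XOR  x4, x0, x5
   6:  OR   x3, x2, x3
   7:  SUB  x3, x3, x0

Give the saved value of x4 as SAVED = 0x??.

SAVED = 0x10

after  0: x0=0x94 x1=0x5c x2=0x1c x3=0x2f x4=0x2a x5=0x47  N=0 Z=0
after  1: x0=0x94 x1=0x5c x2=0x1c x3=0x2f x4=0x71 x5=0x47  N=0 Z=0
after  2: x0=0x94 x1=0x5c x2=0x1c x3=0x2f x4=0x10 x5=0x47  N=0 Z=0
-- IRQ taken; context saved, return-PC = 3 --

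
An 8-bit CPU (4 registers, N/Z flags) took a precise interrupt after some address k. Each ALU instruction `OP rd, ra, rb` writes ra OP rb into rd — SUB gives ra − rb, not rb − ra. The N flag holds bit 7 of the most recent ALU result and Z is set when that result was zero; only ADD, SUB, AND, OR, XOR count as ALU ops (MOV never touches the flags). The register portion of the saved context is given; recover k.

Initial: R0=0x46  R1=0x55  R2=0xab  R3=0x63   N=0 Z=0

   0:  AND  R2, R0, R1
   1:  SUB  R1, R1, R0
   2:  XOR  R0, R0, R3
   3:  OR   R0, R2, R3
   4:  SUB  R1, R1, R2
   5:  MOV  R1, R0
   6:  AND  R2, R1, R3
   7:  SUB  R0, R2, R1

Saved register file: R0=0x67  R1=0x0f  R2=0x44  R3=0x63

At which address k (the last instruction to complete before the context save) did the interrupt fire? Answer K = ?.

after  0: R0=0x46 R1=0x55 R2=0x44 R3=0x63  N=0 Z=0
after  1: R0=0x46 R1=0x0f R2=0x44 R3=0x63  N=0 Z=0
after  2: R0=0x25 R1=0x0f R2=0x44 R3=0x63  N=0 Z=0
after  3: R0=0x67 R1=0x0f R2=0x44 R3=0x63  N=0 Z=0
-- IRQ taken; context saved, return-PC = 4 --

K = 3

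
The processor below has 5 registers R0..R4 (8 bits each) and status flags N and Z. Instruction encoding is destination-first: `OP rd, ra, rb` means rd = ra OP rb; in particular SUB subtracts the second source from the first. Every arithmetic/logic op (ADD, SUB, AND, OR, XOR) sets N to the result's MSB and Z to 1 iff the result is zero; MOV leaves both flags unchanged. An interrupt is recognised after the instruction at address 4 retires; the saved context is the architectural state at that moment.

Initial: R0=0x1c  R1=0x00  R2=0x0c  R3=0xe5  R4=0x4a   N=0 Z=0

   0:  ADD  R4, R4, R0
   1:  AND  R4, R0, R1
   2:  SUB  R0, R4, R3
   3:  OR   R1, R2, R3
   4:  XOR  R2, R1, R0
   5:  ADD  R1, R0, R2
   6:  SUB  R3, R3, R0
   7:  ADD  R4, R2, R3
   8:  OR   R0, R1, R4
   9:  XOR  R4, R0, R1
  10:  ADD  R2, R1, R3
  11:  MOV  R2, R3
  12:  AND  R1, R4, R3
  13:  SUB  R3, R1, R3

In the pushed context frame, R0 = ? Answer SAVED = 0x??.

after  0: R0=0x1c R1=0x00 R2=0x0c R3=0xe5 R4=0x66  N=0 Z=0
after  1: R0=0x1c R1=0x00 R2=0x0c R3=0xe5 R4=0x00  N=0 Z=1
after  2: R0=0x1b R1=0x00 R2=0x0c R3=0xe5 R4=0x00  N=0 Z=0
after  3: R0=0x1b R1=0xed R2=0x0c R3=0xe5 R4=0x00  N=1 Z=0
after  4: R0=0x1b R1=0xed R2=0xf6 R3=0xe5 R4=0x00  N=1 Z=0
-- IRQ taken; context saved, return-PC = 5 --

SAVED = 0x1b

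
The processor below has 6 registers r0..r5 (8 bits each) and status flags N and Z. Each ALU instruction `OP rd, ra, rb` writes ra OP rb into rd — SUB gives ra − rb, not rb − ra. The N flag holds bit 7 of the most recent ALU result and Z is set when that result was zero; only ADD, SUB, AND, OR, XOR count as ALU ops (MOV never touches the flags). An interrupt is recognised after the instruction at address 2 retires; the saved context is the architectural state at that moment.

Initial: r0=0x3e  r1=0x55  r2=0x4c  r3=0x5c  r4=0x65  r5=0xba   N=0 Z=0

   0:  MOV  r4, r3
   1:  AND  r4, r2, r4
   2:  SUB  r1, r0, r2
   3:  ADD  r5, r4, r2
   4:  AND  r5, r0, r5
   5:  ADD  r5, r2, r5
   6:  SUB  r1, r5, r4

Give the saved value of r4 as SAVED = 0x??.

after  0: r0=0x3e r1=0x55 r2=0x4c r3=0x5c r4=0x5c r5=0xba  N=0 Z=0
after  1: r0=0x3e r1=0x55 r2=0x4c r3=0x5c r4=0x4c r5=0xba  N=0 Z=0
after  2: r0=0x3e r1=0xf2 r2=0x4c r3=0x5c r4=0x4c r5=0xba  N=1 Z=0
-- IRQ taken; context saved, return-PC = 3 --

SAVED = 0x4c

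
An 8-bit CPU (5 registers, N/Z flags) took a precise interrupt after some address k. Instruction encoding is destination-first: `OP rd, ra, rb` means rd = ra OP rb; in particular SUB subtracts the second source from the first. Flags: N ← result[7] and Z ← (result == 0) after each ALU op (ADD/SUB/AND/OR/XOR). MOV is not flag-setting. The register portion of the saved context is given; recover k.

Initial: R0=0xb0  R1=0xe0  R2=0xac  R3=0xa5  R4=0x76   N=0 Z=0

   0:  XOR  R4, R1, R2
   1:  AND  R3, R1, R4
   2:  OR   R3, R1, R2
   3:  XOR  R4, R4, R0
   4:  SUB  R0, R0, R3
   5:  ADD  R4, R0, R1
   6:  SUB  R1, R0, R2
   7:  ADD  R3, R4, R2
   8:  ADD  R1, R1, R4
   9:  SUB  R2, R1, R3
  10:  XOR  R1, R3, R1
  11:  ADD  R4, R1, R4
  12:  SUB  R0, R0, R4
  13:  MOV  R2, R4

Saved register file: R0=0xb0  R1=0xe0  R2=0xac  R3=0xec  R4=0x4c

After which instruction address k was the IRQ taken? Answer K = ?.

K = 2

after  0: R0=0xb0 R1=0xe0 R2=0xac R3=0xa5 R4=0x4c  N=0 Z=0
after  1: R0=0xb0 R1=0xe0 R2=0xac R3=0x40 R4=0x4c  N=0 Z=0
after  2: R0=0xb0 R1=0xe0 R2=0xac R3=0xec R4=0x4c  N=1 Z=0
-- IRQ taken; context saved, return-PC = 3 --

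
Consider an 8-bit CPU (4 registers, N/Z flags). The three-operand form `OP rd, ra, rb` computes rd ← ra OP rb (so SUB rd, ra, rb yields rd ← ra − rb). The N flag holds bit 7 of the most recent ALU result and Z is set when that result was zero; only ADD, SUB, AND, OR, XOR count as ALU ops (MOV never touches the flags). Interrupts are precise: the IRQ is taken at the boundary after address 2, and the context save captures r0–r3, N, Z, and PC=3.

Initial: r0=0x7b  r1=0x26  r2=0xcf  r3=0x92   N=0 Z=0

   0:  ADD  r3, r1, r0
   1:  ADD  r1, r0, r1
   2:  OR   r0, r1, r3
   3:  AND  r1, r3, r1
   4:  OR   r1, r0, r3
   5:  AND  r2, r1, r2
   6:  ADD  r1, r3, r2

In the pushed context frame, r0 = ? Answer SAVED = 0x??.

SAVED = 0xa1

after  0: r0=0x7b r1=0x26 r2=0xcf r3=0xa1  N=1 Z=0
after  1: r0=0x7b r1=0xa1 r2=0xcf r3=0xa1  N=1 Z=0
after  2: r0=0xa1 r1=0xa1 r2=0xcf r3=0xa1  N=1 Z=0
-- IRQ taken; context saved, return-PC = 3 --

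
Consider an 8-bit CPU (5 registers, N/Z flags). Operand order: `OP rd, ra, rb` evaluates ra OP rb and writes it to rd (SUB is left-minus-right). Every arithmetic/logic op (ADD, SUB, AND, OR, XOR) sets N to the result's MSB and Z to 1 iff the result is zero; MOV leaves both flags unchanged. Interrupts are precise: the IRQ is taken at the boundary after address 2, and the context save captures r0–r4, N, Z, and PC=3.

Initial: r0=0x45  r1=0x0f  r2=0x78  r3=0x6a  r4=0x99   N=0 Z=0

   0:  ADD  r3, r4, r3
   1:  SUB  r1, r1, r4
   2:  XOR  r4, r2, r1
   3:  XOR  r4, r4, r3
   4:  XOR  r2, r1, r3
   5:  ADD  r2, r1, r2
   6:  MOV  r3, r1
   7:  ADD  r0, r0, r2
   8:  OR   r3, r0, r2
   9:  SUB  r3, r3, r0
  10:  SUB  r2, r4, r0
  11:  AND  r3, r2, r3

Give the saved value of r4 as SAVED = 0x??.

SAVED = 0x0e

after  0: r0=0x45 r1=0x0f r2=0x78 r3=0x03 r4=0x99  N=0 Z=0
after  1: r0=0x45 r1=0x76 r2=0x78 r3=0x03 r4=0x99  N=0 Z=0
after  2: r0=0x45 r1=0x76 r2=0x78 r3=0x03 r4=0x0e  N=0 Z=0
-- IRQ taken; context saved, return-PC = 3 --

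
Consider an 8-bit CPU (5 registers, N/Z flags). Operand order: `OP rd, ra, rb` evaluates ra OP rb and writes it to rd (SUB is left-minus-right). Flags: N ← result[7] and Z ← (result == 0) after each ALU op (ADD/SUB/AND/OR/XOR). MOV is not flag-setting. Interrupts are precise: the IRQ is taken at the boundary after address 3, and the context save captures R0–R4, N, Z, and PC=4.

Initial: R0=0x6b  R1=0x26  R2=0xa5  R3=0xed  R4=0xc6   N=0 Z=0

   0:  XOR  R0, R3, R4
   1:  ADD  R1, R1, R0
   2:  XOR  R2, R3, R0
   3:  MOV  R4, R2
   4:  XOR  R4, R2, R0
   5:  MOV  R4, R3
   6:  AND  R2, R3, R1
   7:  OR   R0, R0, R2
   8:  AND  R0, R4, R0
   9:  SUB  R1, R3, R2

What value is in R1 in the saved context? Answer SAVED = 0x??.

after  0: R0=0x2b R1=0x26 R2=0xa5 R3=0xed R4=0xc6  N=0 Z=0
after  1: R0=0x2b R1=0x51 R2=0xa5 R3=0xed R4=0xc6  N=0 Z=0
after  2: R0=0x2b R1=0x51 R2=0xc6 R3=0xed R4=0xc6  N=1 Z=0
after  3: R0=0x2b R1=0x51 R2=0xc6 R3=0xed R4=0xc6  N=1 Z=0
-- IRQ taken; context saved, return-PC = 4 --

SAVED = 0x51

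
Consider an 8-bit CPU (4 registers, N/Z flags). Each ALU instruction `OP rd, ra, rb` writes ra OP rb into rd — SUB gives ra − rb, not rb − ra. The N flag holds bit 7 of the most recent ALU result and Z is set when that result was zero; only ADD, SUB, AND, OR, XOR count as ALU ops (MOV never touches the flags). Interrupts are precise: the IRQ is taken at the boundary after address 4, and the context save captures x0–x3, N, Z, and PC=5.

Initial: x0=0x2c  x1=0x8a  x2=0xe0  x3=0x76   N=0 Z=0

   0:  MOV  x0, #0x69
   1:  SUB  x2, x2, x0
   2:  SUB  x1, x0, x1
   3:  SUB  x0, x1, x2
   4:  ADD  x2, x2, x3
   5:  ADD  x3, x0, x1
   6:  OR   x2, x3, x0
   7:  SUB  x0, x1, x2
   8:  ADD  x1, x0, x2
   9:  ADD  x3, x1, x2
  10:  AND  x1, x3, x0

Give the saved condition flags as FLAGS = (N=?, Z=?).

after  0: x0=0x69 x1=0x8a x2=0xe0 x3=0x76  N=0 Z=0
after  1: x0=0x69 x1=0x8a x2=0x77 x3=0x76  N=0 Z=0
after  2: x0=0x69 x1=0xdf x2=0x77 x3=0x76  N=1 Z=0
after  3: x0=0x68 x1=0xdf x2=0x77 x3=0x76  N=0 Z=0
after  4: x0=0x68 x1=0xdf x2=0xed x3=0x76  N=1 Z=0
-- IRQ taken; context saved, return-PC = 5 --

FLAGS = (N=1, Z=0)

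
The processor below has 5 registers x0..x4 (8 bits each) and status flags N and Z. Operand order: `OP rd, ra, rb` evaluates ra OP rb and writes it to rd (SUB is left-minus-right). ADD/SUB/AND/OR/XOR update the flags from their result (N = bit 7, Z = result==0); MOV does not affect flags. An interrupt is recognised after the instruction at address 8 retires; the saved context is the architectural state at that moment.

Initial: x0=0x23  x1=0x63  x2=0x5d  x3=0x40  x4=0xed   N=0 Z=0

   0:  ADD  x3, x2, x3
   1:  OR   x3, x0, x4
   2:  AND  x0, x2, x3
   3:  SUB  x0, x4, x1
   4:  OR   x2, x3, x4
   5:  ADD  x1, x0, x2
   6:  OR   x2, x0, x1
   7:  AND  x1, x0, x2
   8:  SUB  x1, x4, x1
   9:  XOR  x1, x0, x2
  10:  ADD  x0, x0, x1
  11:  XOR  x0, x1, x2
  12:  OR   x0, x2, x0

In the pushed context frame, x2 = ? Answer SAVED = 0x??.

SAVED = 0xfb

after  0: x0=0x23 x1=0x63 x2=0x5d x3=0x9d x4=0xed  N=1 Z=0
after  1: x0=0x23 x1=0x63 x2=0x5d x3=0xef x4=0xed  N=1 Z=0
after  2: x0=0x4d x1=0x63 x2=0x5d x3=0xef x4=0xed  N=0 Z=0
after  3: x0=0x8a x1=0x63 x2=0x5d x3=0xef x4=0xed  N=1 Z=0
after  4: x0=0x8a x1=0x63 x2=0xef x3=0xef x4=0xed  N=1 Z=0
after  5: x0=0x8a x1=0x79 x2=0xef x3=0xef x4=0xed  N=0 Z=0
after  6: x0=0x8a x1=0x79 x2=0xfb x3=0xef x4=0xed  N=1 Z=0
after  7: x0=0x8a x1=0x8a x2=0xfb x3=0xef x4=0xed  N=1 Z=0
after  8: x0=0x8a x1=0x63 x2=0xfb x3=0xef x4=0xed  N=0 Z=0
-- IRQ taken; context saved, return-PC = 9 --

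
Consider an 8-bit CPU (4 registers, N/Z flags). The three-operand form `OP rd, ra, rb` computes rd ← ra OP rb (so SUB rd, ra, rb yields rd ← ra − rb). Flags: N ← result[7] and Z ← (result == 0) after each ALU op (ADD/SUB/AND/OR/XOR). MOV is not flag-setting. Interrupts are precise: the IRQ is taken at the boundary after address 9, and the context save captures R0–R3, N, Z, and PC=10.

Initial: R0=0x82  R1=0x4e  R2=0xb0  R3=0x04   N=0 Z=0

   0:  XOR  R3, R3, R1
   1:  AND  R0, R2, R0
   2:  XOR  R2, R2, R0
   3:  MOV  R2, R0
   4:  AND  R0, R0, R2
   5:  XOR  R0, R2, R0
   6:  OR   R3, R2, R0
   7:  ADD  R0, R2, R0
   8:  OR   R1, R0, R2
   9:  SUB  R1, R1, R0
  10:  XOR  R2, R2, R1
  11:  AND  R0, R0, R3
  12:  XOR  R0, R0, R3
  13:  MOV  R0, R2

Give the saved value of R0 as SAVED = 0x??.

SAVED = 0x80

after  0: R0=0x82 R1=0x4e R2=0xb0 R3=0x4a  N=0 Z=0
after  1: R0=0x80 R1=0x4e R2=0xb0 R3=0x4a  N=1 Z=0
after  2: R0=0x80 R1=0x4e R2=0x30 R3=0x4a  N=0 Z=0
after  3: R0=0x80 R1=0x4e R2=0x80 R3=0x4a  N=0 Z=0
after  4: R0=0x80 R1=0x4e R2=0x80 R3=0x4a  N=1 Z=0
after  5: R0=0x00 R1=0x4e R2=0x80 R3=0x4a  N=0 Z=1
after  6: R0=0x00 R1=0x4e R2=0x80 R3=0x80  N=1 Z=0
after  7: R0=0x80 R1=0x4e R2=0x80 R3=0x80  N=1 Z=0
after  8: R0=0x80 R1=0x80 R2=0x80 R3=0x80  N=1 Z=0
after  9: R0=0x80 R1=0x00 R2=0x80 R3=0x80  N=0 Z=1
-- IRQ taken; context saved, return-PC = 10 --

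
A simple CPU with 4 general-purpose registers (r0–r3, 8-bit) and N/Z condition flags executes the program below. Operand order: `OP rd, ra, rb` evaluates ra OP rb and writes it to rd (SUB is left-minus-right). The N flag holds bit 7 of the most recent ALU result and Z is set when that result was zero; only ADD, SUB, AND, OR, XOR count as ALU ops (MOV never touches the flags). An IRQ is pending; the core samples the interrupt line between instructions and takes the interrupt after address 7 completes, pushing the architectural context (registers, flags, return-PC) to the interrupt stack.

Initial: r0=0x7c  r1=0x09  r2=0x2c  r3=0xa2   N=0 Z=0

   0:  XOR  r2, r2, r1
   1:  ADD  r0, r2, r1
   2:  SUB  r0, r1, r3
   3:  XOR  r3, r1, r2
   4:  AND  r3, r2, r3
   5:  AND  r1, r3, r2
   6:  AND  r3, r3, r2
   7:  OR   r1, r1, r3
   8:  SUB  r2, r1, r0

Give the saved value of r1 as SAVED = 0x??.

SAVED = 0x24

after  0: r0=0x7c r1=0x09 r2=0x25 r3=0xa2  N=0 Z=0
after  1: r0=0x2e r1=0x09 r2=0x25 r3=0xa2  N=0 Z=0
after  2: r0=0x67 r1=0x09 r2=0x25 r3=0xa2  N=0 Z=0
after  3: r0=0x67 r1=0x09 r2=0x25 r3=0x2c  N=0 Z=0
after  4: r0=0x67 r1=0x09 r2=0x25 r3=0x24  N=0 Z=0
after  5: r0=0x67 r1=0x24 r2=0x25 r3=0x24  N=0 Z=0
after  6: r0=0x67 r1=0x24 r2=0x25 r3=0x24  N=0 Z=0
after  7: r0=0x67 r1=0x24 r2=0x25 r3=0x24  N=0 Z=0
-- IRQ taken; context saved, return-PC = 8 --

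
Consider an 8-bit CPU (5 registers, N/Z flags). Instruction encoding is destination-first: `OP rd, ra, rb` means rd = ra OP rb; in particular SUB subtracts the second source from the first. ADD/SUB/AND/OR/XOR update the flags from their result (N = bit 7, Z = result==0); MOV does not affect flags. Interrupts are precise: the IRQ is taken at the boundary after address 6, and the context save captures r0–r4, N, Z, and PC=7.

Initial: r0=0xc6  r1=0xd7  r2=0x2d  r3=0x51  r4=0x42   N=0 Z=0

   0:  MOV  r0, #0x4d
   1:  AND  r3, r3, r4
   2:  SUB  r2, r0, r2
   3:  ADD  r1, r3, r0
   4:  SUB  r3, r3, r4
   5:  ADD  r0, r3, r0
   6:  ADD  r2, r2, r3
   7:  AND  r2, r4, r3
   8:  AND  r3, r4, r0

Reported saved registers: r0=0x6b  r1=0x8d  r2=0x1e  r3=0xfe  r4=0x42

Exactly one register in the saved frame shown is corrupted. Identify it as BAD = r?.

BAD = r0

after  0: r0=0x4d r1=0xd7 r2=0x2d r3=0x51 r4=0x42  N=0 Z=0
after  1: r0=0x4d r1=0xd7 r2=0x2d r3=0x40 r4=0x42  N=0 Z=0
after  2: r0=0x4d r1=0xd7 r2=0x20 r3=0x40 r4=0x42  N=0 Z=0
after  3: r0=0x4d r1=0x8d r2=0x20 r3=0x40 r4=0x42  N=1 Z=0
after  4: r0=0x4d r1=0x8d r2=0x20 r3=0xfe r4=0x42  N=1 Z=0
after  5: r0=0x4b r1=0x8d r2=0x20 r3=0xfe r4=0x42  N=0 Z=0
after  6: r0=0x4b r1=0x8d r2=0x1e r3=0xfe r4=0x42  N=0 Z=0
-- IRQ taken; context saved, return-PC = 7 --
mismatch: r0: reported 0x6b vs actual 0x4b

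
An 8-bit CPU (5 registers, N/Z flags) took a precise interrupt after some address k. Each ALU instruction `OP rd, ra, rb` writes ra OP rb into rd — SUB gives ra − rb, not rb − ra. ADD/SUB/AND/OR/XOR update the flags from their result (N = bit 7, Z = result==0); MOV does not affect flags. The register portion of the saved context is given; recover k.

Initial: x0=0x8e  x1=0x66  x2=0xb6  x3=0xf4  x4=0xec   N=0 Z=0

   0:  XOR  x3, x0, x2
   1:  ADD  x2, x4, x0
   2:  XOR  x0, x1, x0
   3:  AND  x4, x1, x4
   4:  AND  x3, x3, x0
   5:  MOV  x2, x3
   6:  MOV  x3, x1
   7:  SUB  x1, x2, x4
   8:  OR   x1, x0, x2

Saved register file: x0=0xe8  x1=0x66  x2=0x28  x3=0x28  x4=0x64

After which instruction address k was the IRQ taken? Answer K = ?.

K = 5

after  0: x0=0x8e x1=0x66 x2=0xb6 x3=0x38 x4=0xec  N=0 Z=0
after  1: x0=0x8e x1=0x66 x2=0x7a x3=0x38 x4=0xec  N=0 Z=0
after  2: x0=0xe8 x1=0x66 x2=0x7a x3=0x38 x4=0xec  N=1 Z=0
after  3: x0=0xe8 x1=0x66 x2=0x7a x3=0x38 x4=0x64  N=0 Z=0
after  4: x0=0xe8 x1=0x66 x2=0x7a x3=0x28 x4=0x64  N=0 Z=0
after  5: x0=0xe8 x1=0x66 x2=0x28 x3=0x28 x4=0x64  N=0 Z=0
-- IRQ taken; context saved, return-PC = 6 --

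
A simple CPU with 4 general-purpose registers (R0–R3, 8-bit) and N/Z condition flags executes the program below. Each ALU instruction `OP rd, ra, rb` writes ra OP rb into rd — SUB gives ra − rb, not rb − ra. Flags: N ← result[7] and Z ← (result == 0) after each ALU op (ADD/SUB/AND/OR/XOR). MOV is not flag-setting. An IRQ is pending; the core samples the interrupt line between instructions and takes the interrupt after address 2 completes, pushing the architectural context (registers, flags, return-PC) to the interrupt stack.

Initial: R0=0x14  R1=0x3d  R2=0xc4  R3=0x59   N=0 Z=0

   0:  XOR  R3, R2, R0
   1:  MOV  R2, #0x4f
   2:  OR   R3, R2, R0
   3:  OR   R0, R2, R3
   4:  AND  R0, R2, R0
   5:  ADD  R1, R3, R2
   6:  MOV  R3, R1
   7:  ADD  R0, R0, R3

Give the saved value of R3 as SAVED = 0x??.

SAVED = 0x5f

after  0: R0=0x14 R1=0x3d R2=0xc4 R3=0xd0  N=1 Z=0
after  1: R0=0x14 R1=0x3d R2=0x4f R3=0xd0  N=1 Z=0
after  2: R0=0x14 R1=0x3d R2=0x4f R3=0x5f  N=0 Z=0
-- IRQ taken; context saved, return-PC = 3 --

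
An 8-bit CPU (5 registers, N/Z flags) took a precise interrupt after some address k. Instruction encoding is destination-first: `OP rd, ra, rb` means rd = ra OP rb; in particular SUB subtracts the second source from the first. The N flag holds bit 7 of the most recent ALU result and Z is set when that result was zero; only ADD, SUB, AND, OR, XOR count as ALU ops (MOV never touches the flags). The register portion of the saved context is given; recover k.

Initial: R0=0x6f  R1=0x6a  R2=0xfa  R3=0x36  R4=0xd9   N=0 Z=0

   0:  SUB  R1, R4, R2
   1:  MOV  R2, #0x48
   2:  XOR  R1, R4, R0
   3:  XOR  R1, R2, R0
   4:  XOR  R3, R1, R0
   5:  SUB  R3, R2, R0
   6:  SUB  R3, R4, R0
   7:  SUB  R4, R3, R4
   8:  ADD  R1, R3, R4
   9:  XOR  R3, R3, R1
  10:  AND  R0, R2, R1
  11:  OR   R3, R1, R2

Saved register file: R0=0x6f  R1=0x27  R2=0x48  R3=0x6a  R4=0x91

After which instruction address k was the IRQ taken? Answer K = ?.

K = 7

after  0: R0=0x6f R1=0xdf R2=0xfa R3=0x36 R4=0xd9  N=1 Z=0
after  1: R0=0x6f R1=0xdf R2=0x48 R3=0x36 R4=0xd9  N=1 Z=0
after  2: R0=0x6f R1=0xb6 R2=0x48 R3=0x36 R4=0xd9  N=1 Z=0
after  3: R0=0x6f R1=0x27 R2=0x48 R3=0x36 R4=0xd9  N=0 Z=0
after  4: R0=0x6f R1=0x27 R2=0x48 R3=0x48 R4=0xd9  N=0 Z=0
after  5: R0=0x6f R1=0x27 R2=0x48 R3=0xd9 R4=0xd9  N=1 Z=0
after  6: R0=0x6f R1=0x27 R2=0x48 R3=0x6a R4=0xd9  N=0 Z=0
after  7: R0=0x6f R1=0x27 R2=0x48 R3=0x6a R4=0x91  N=1 Z=0
-- IRQ taken; context saved, return-PC = 8 --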